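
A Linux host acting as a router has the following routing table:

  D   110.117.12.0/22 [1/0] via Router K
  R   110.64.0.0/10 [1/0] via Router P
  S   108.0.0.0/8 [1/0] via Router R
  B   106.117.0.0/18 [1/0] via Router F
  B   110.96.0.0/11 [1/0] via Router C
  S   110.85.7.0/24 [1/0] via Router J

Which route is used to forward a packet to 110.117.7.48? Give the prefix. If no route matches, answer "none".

110.96.0.0/11

Entries matching 110.117.7.48:
  110.64.0.0/10 (110.64.0.0 - 110.127.255.255)
  110.96.0.0/11 (110.96.0.0 - 110.127.255.255)
Most specific is 110.96.0.0/11.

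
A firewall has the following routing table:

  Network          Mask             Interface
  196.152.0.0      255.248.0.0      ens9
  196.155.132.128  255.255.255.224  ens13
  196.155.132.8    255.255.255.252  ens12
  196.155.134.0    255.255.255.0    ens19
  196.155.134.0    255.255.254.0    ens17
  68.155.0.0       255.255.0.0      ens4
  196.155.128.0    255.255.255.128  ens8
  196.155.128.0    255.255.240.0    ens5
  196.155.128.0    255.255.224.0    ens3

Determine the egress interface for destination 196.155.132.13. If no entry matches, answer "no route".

Routes whose prefix contains 196.155.132.13:
  196.152.0.0/13 (196.152.0.0 - 196.159.255.255) -> ens9
  196.155.128.0/19 (196.155.128.0 - 196.155.159.255) -> ens3
  196.155.128.0/20 (196.155.128.0 - 196.155.143.255) -> ens5
More-specific entries that do NOT match:
  196.155.132.8/30 (196.155.132.8 - 196.155.132.11) does not contain 196.155.132.13
  196.155.132.128/27 (196.155.132.128 - 196.155.132.159) does not contain 196.155.132.13
  196.155.128.0/25 (196.155.128.0 - 196.155.128.127) does not contain 196.155.132.13
  196.155.134.0/24 (196.155.134.0 - 196.155.134.255) does not contain 196.155.132.13
  196.155.134.0/23 (196.155.134.0 - 196.155.135.255) does not contain 196.155.132.13
Longest matching prefix is /20 -> interface ens5.

ens5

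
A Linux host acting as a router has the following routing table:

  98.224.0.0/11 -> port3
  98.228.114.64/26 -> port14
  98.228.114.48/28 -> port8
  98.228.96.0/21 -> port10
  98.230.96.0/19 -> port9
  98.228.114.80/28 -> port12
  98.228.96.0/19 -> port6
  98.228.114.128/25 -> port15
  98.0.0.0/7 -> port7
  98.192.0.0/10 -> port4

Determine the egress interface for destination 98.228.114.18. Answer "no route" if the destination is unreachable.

Routes whose prefix contains 98.228.114.18:
  98.0.0.0/7 (98.0.0.0 - 99.255.255.255) -> port7
  98.192.0.0/10 (98.192.0.0 - 98.255.255.255) -> port4
  98.224.0.0/11 (98.224.0.0 - 98.255.255.255) -> port3
  98.228.96.0/19 (98.228.96.0 - 98.228.127.255) -> port6
More-specific entries that do NOT match:
  98.228.114.48/28 (98.228.114.48 - 98.228.114.63) does not contain 98.228.114.18
  98.228.114.80/28 (98.228.114.80 - 98.228.114.95) does not contain 98.228.114.18
  98.228.114.64/26 (98.228.114.64 - 98.228.114.127) does not contain 98.228.114.18
  98.228.114.128/25 (98.228.114.128 - 98.228.114.255) does not contain 98.228.114.18
  98.228.96.0/21 (98.228.96.0 - 98.228.103.255) does not contain 98.228.114.18
Longest matching prefix is /19 -> interface port6.

port6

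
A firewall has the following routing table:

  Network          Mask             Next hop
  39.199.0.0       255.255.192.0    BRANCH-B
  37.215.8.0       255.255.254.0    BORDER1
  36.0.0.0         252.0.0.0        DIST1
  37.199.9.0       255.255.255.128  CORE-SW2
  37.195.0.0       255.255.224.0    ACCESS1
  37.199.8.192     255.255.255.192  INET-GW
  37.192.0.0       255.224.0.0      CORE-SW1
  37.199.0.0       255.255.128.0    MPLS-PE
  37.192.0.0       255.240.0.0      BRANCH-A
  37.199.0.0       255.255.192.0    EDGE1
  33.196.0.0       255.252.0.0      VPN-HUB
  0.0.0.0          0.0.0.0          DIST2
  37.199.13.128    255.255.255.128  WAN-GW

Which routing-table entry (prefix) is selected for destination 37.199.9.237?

Entries matching 37.199.9.237:
  0.0.0.0/0 (default, matches everything)
  36.0.0.0/6 (36.0.0.0 - 39.255.255.255)
  37.192.0.0/11 (37.192.0.0 - 37.223.255.255)
  37.192.0.0/12 (37.192.0.0 - 37.207.255.255)
  37.199.0.0/17 (37.199.0.0 - 37.199.127.255)
  37.199.0.0/18 (37.199.0.0 - 37.199.63.255)
Most specific is 37.199.0.0/18.

37.199.0.0/18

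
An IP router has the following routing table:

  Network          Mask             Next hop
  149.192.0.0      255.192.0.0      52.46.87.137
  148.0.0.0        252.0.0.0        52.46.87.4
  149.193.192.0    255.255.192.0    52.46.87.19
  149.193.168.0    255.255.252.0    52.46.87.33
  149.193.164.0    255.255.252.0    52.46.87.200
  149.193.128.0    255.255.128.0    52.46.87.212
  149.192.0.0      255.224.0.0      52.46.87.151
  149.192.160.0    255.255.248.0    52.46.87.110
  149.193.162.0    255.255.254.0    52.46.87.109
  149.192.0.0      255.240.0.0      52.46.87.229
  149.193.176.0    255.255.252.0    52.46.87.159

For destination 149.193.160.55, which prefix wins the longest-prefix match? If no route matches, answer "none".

Entries matching 149.193.160.55:
  148.0.0.0/6 (148.0.0.0 - 151.255.255.255)
  149.192.0.0/10 (149.192.0.0 - 149.255.255.255)
  149.192.0.0/11 (149.192.0.0 - 149.223.255.255)
  149.192.0.0/12 (149.192.0.0 - 149.207.255.255)
  149.193.128.0/17 (149.193.128.0 - 149.193.255.255)
Most specific is 149.193.128.0/17.

149.193.128.0/17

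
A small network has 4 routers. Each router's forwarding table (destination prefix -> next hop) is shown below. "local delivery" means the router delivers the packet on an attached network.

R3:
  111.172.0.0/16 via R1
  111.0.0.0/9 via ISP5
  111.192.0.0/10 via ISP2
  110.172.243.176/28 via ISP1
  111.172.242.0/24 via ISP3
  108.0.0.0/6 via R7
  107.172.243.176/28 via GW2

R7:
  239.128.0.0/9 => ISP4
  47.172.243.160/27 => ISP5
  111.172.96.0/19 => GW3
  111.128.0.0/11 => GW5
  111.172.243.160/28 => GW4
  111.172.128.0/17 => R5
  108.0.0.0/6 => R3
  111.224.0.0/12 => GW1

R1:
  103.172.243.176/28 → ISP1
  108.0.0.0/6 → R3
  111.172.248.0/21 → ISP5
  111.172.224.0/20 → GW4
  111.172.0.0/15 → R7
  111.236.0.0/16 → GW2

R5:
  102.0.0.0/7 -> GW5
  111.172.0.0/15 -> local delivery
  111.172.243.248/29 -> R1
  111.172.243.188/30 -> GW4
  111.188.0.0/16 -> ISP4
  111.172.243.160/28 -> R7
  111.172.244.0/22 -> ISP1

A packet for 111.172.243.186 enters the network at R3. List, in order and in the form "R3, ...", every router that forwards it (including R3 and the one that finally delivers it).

At R3: longest match for 111.172.243.186 is 111.172.0.0/16 -> R1
At R1: longest match for 111.172.243.186 is 111.172.0.0/15 -> R7
At R7: longest match for 111.172.243.186 is 111.172.128.0/17 -> R5
At R5: longest match for 111.172.243.186 is 111.172.0.0/15 -> local delivery

R3, R1, R7, R5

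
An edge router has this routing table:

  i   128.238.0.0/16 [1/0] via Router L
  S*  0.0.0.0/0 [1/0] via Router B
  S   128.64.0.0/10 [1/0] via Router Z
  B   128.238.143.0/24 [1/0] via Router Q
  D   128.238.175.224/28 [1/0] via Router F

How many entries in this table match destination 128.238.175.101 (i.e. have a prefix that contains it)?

Prefixes containing 128.238.175.101:
  0.0.0.0/0 (default, matches everything)
  128.238.0.0/16 (128.238.0.0 - 128.238.255.255)
Total matching entries: 2.

2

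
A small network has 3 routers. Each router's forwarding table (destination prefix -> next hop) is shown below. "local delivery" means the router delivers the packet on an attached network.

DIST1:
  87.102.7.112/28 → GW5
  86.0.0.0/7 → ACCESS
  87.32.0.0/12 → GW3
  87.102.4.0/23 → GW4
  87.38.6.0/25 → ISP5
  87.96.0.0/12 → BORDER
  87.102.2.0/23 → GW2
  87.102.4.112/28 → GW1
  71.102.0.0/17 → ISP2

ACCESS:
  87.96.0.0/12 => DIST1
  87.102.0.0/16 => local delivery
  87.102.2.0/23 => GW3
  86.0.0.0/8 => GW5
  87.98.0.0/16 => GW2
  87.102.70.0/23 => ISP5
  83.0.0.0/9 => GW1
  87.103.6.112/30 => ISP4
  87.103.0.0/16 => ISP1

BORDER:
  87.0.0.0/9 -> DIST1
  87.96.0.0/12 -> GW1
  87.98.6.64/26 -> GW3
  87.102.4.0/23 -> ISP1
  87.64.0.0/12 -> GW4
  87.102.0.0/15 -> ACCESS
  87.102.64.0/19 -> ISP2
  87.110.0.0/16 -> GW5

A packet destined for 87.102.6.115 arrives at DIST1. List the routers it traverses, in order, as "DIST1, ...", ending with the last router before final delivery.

DIST1, BORDER, ACCESS

At DIST1: longest match for 87.102.6.115 is 87.96.0.0/12 -> BORDER
At BORDER: longest match for 87.102.6.115 is 87.102.0.0/15 -> ACCESS
At ACCESS: longest match for 87.102.6.115 is 87.102.0.0/16 -> local delivery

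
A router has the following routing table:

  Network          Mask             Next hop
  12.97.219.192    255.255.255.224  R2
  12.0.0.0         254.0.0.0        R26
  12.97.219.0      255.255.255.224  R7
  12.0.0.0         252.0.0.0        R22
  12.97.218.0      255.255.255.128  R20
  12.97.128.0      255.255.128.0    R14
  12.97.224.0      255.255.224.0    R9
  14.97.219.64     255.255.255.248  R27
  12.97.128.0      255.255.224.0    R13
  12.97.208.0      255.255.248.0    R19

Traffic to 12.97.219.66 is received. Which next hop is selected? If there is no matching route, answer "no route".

R14

Routes whose prefix contains 12.97.219.66:
  12.0.0.0/6 (12.0.0.0 - 15.255.255.255) -> R22
  12.0.0.0/7 (12.0.0.0 - 13.255.255.255) -> R26
  12.97.128.0/17 (12.97.128.0 - 12.97.255.255) -> R14
More-specific entries that do NOT match:
  14.97.219.64/29 (14.97.219.64 - 14.97.219.71) does not contain 12.97.219.66
  12.97.219.192/27 (12.97.219.192 - 12.97.219.223) does not contain 12.97.219.66
  12.97.219.0/27 (12.97.219.0 - 12.97.219.31) does not contain 12.97.219.66
  12.97.218.0/25 (12.97.218.0 - 12.97.218.127) does not contain 12.97.219.66
  12.97.208.0/21 (12.97.208.0 - 12.97.215.255) does not contain 12.97.219.66
  12.97.224.0/19 (12.97.224.0 - 12.97.255.255) does not contain 12.97.219.66
  12.97.128.0/19 (12.97.128.0 - 12.97.159.255) does not contain 12.97.219.66
Longest matching prefix is /17 -> next hop R14.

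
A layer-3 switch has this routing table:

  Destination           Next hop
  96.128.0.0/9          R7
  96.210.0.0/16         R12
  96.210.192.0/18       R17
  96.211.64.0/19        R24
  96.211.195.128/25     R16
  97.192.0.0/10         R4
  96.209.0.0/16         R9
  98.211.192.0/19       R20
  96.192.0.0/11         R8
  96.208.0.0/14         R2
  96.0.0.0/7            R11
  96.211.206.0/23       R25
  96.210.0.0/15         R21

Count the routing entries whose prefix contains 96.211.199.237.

Prefixes containing 96.211.199.237:
  96.0.0.0/7 (96.0.0.0 - 97.255.255.255)
  96.128.0.0/9 (96.128.0.0 - 96.255.255.255)
  96.192.0.0/11 (96.192.0.0 - 96.223.255.255)
  96.208.0.0/14 (96.208.0.0 - 96.211.255.255)
  96.210.0.0/15 (96.210.0.0 - 96.211.255.255)
Total matching entries: 5.

5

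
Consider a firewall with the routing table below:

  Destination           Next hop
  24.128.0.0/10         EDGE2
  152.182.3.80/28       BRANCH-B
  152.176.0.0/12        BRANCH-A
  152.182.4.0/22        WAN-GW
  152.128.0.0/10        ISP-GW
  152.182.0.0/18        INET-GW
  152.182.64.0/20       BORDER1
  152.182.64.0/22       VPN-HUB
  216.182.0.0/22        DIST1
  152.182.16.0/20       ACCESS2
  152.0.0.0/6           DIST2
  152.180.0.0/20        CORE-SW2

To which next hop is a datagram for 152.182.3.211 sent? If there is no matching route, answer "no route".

INET-GW

Routes whose prefix contains 152.182.3.211:
  152.0.0.0/6 (152.0.0.0 - 155.255.255.255) -> DIST2
  152.128.0.0/10 (152.128.0.0 - 152.191.255.255) -> ISP-GW
  152.176.0.0/12 (152.176.0.0 - 152.191.255.255) -> BRANCH-A
  152.182.0.0/18 (152.182.0.0 - 152.182.63.255) -> INET-GW
More-specific entries that do NOT match:
  152.182.3.80/28 (152.182.3.80 - 152.182.3.95) does not contain 152.182.3.211
  152.182.4.0/22 (152.182.4.0 - 152.182.7.255) does not contain 152.182.3.211
  152.182.64.0/22 (152.182.64.0 - 152.182.67.255) does not contain 152.182.3.211
  216.182.0.0/22 (216.182.0.0 - 216.182.3.255) does not contain 152.182.3.211
  152.182.64.0/20 (152.182.64.0 - 152.182.79.255) does not contain 152.182.3.211
  152.182.16.0/20 (152.182.16.0 - 152.182.31.255) does not contain 152.182.3.211
  152.180.0.0/20 (152.180.0.0 - 152.180.15.255) does not contain 152.182.3.211
Longest matching prefix is /18 -> next hop INET-GW.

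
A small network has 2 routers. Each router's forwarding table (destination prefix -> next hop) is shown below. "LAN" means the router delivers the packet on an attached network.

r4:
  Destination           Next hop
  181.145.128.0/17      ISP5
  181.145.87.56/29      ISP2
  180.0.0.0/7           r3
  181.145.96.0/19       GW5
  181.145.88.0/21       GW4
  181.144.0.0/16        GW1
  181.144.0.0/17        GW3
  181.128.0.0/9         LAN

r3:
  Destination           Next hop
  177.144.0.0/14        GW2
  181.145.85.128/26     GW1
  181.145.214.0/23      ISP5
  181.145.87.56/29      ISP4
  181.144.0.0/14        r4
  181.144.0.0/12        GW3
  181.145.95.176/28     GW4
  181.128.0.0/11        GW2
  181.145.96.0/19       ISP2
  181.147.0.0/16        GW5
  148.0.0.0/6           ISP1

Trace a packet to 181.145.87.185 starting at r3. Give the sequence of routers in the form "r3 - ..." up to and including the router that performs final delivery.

At r3: longest match for 181.145.87.185 is 181.144.0.0/14 -> r4
At r4: longest match for 181.145.87.185 is 181.128.0.0/9 -> LAN

r3 - r4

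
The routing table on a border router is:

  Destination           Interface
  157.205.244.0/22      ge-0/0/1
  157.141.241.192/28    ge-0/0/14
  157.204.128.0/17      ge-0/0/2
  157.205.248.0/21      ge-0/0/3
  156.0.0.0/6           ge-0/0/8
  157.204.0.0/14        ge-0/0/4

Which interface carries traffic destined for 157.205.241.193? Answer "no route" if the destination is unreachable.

Routes whose prefix contains 157.205.241.193:
  156.0.0.0/6 (156.0.0.0 - 159.255.255.255) -> ge-0/0/8
  157.204.0.0/14 (157.204.0.0 - 157.207.255.255) -> ge-0/0/4
More-specific entries that do NOT match:
  157.141.241.192/28 (157.141.241.192 - 157.141.241.207) does not contain 157.205.241.193
  157.205.244.0/22 (157.205.244.0 - 157.205.247.255) does not contain 157.205.241.193
  157.205.248.0/21 (157.205.248.0 - 157.205.255.255) does not contain 157.205.241.193
  157.204.128.0/17 (157.204.128.0 - 157.204.255.255) does not contain 157.205.241.193
Longest matching prefix is /14 -> interface ge-0/0/4.

ge-0/0/4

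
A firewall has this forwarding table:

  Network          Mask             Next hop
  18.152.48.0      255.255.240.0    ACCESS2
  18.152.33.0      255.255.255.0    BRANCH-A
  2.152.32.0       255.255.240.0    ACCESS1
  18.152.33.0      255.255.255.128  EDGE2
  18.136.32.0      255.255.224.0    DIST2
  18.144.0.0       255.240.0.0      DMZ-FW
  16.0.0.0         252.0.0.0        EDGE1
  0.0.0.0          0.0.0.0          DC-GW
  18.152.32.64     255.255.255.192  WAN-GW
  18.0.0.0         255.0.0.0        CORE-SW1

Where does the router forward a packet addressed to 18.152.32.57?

Routes whose prefix contains 18.152.32.57:
  0.0.0.0/0 (default, matches everything) -> DC-GW
  16.0.0.0/6 (16.0.0.0 - 19.255.255.255) -> EDGE1
  18.0.0.0/8 (18.0.0.0 - 18.255.255.255) -> CORE-SW1
  18.144.0.0/12 (18.144.0.0 - 18.159.255.255) -> DMZ-FW
More-specific entries that do NOT match:
  18.152.32.64/26 (18.152.32.64 - 18.152.32.127) does not contain 18.152.32.57
  18.152.33.0/25 (18.152.33.0 - 18.152.33.127) does not contain 18.152.32.57
  18.152.33.0/24 (18.152.33.0 - 18.152.33.255) does not contain 18.152.32.57
  18.152.48.0/20 (18.152.48.0 - 18.152.63.255) does not contain 18.152.32.57
  2.152.32.0/20 (2.152.32.0 - 2.152.47.255) does not contain 18.152.32.57
  18.136.32.0/19 (18.136.32.0 - 18.136.63.255) does not contain 18.152.32.57
Longest matching prefix is /12 -> next hop DMZ-FW.

DMZ-FW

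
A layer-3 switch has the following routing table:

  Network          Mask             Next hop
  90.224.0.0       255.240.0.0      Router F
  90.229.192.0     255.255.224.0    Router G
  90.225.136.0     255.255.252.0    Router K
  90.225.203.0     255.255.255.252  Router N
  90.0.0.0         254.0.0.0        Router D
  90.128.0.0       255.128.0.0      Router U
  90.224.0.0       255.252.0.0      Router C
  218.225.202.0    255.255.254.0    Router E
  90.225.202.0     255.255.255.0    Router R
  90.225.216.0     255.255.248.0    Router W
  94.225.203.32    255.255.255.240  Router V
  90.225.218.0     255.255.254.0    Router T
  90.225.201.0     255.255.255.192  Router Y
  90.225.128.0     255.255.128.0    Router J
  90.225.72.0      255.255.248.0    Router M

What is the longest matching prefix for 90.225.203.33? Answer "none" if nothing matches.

90.225.128.0/17

Entries matching 90.225.203.33:
  90.0.0.0/7 (90.0.0.0 - 91.255.255.255)
  90.128.0.0/9 (90.128.0.0 - 90.255.255.255)
  90.224.0.0/12 (90.224.0.0 - 90.239.255.255)
  90.224.0.0/14 (90.224.0.0 - 90.227.255.255)
  90.225.128.0/17 (90.225.128.0 - 90.225.255.255)
Most specific is 90.225.128.0/17.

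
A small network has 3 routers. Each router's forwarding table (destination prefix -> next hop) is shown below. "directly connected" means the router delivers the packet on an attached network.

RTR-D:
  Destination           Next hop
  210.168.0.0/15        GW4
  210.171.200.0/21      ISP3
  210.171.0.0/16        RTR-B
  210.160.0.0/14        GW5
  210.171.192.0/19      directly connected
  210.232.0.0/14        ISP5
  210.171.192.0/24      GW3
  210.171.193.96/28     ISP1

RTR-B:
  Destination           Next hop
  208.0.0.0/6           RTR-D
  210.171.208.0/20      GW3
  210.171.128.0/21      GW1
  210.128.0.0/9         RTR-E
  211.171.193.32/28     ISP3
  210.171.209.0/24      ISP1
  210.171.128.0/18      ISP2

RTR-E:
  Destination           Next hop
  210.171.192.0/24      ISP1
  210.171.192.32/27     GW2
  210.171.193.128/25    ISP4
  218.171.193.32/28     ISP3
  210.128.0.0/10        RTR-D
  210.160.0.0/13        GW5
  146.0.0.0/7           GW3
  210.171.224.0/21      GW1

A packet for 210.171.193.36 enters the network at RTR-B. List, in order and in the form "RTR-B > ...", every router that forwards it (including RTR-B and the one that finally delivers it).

RTR-B > RTR-E > RTR-D

At RTR-B: longest match for 210.171.193.36 is 210.128.0.0/9 -> RTR-E
At RTR-E: longest match for 210.171.193.36 is 210.128.0.0/10 -> RTR-D
At RTR-D: longest match for 210.171.193.36 is 210.171.192.0/19 -> directly connected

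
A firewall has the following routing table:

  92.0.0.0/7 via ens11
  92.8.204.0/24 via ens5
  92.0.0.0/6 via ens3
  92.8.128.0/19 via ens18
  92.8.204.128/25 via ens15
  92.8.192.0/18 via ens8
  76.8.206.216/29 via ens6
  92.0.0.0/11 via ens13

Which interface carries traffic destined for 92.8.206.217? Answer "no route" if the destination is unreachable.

ens8

Routes whose prefix contains 92.8.206.217:
  92.0.0.0/6 (92.0.0.0 - 95.255.255.255) -> ens3
  92.0.0.0/7 (92.0.0.0 - 93.255.255.255) -> ens11
  92.0.0.0/11 (92.0.0.0 - 92.31.255.255) -> ens13
  92.8.192.0/18 (92.8.192.0 - 92.8.255.255) -> ens8
More-specific entries that do NOT match:
  76.8.206.216/29 (76.8.206.216 - 76.8.206.223) does not contain 92.8.206.217
  92.8.204.128/25 (92.8.204.128 - 92.8.204.255) does not contain 92.8.206.217
  92.8.204.0/24 (92.8.204.0 - 92.8.204.255) does not contain 92.8.206.217
  92.8.128.0/19 (92.8.128.0 - 92.8.159.255) does not contain 92.8.206.217
Longest matching prefix is /18 -> interface ens8.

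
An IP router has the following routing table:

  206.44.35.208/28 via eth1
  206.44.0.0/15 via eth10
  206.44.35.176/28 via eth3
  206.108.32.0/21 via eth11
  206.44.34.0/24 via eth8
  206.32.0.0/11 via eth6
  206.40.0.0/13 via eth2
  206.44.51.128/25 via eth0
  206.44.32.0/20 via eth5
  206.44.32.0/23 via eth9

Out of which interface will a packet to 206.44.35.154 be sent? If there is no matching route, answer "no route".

Routes whose prefix contains 206.44.35.154:
  206.32.0.0/11 (206.32.0.0 - 206.63.255.255) -> eth6
  206.40.0.0/13 (206.40.0.0 - 206.47.255.255) -> eth2
  206.44.0.0/15 (206.44.0.0 - 206.45.255.255) -> eth10
  206.44.32.0/20 (206.44.32.0 - 206.44.47.255) -> eth5
More-specific entries that do NOT match:
  206.44.35.208/28 (206.44.35.208 - 206.44.35.223) does not contain 206.44.35.154
  206.44.35.176/28 (206.44.35.176 - 206.44.35.191) does not contain 206.44.35.154
  206.44.51.128/25 (206.44.51.128 - 206.44.51.255) does not contain 206.44.35.154
  206.44.34.0/24 (206.44.34.0 - 206.44.34.255) does not contain 206.44.35.154
  206.44.32.0/23 (206.44.32.0 - 206.44.33.255) does not contain 206.44.35.154
  206.108.32.0/21 (206.108.32.0 - 206.108.39.255) does not contain 206.44.35.154
Longest matching prefix is /20 -> interface eth5.

eth5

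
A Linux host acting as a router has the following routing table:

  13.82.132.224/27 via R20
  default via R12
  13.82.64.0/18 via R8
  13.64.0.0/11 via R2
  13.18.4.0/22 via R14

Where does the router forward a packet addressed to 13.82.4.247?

R2

Routes whose prefix contains 13.82.4.247:
  0.0.0.0/0 (default, matches everything) -> R12
  13.64.0.0/11 (13.64.0.0 - 13.95.255.255) -> R2
More-specific entries that do NOT match:
  13.82.132.224/27 (13.82.132.224 - 13.82.132.255) does not contain 13.82.4.247
  13.18.4.0/22 (13.18.4.0 - 13.18.7.255) does not contain 13.82.4.247
  13.82.64.0/18 (13.82.64.0 - 13.82.127.255) does not contain 13.82.4.247
Longest matching prefix is /11 -> next hop R2.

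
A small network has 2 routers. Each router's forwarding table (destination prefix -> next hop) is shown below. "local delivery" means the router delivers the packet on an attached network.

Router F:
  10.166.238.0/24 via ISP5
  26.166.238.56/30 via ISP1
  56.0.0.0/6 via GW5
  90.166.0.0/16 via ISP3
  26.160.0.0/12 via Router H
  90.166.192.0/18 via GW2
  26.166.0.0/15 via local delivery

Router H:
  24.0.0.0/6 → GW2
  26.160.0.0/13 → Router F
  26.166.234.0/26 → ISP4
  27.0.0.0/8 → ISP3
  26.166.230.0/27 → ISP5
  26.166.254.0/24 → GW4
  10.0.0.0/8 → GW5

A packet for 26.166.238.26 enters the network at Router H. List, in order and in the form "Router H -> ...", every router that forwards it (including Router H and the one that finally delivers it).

Router H -> Router F

At Router H: longest match for 26.166.238.26 is 26.160.0.0/13 -> Router F
At Router F: longest match for 26.166.238.26 is 26.166.0.0/15 -> local delivery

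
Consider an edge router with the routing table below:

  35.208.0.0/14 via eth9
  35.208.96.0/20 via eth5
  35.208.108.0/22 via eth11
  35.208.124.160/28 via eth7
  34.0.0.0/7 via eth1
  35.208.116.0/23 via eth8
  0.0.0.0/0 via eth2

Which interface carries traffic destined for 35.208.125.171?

eth9

Routes whose prefix contains 35.208.125.171:
  0.0.0.0/0 (default, matches everything) -> eth2
  34.0.0.0/7 (34.0.0.0 - 35.255.255.255) -> eth1
  35.208.0.0/14 (35.208.0.0 - 35.211.255.255) -> eth9
More-specific entries that do NOT match:
  35.208.124.160/28 (35.208.124.160 - 35.208.124.175) does not contain 35.208.125.171
  35.208.116.0/23 (35.208.116.0 - 35.208.117.255) does not contain 35.208.125.171
  35.208.108.0/22 (35.208.108.0 - 35.208.111.255) does not contain 35.208.125.171
  35.208.96.0/20 (35.208.96.0 - 35.208.111.255) does not contain 35.208.125.171
Longest matching prefix is /14 -> interface eth9.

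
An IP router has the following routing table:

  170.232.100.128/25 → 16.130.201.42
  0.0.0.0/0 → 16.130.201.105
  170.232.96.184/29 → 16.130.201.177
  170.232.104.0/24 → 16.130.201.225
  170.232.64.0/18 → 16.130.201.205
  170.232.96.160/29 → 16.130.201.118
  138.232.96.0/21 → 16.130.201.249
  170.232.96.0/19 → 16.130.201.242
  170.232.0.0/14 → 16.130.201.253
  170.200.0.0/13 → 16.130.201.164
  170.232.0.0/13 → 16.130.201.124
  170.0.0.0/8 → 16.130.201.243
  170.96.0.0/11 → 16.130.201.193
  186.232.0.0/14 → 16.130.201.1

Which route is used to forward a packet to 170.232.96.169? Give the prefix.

Entries matching 170.232.96.169:
  0.0.0.0/0 (default, matches everything)
  170.0.0.0/8 (170.0.0.0 - 170.255.255.255)
  170.232.0.0/13 (170.232.0.0 - 170.239.255.255)
  170.232.0.0/14 (170.232.0.0 - 170.235.255.255)
  170.232.64.0/18 (170.232.64.0 - 170.232.127.255)
  170.232.96.0/19 (170.232.96.0 - 170.232.127.255)
Most specific is 170.232.96.0/19.

170.232.96.0/19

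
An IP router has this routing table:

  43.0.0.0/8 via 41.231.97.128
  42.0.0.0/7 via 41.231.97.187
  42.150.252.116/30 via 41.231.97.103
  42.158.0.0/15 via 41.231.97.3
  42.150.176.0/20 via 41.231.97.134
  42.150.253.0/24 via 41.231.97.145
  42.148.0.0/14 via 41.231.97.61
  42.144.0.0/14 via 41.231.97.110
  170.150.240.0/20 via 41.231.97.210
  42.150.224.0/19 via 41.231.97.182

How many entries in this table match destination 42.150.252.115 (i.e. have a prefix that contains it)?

3

Prefixes containing 42.150.252.115:
  42.0.0.0/7 (42.0.0.0 - 43.255.255.255)
  42.148.0.0/14 (42.148.0.0 - 42.151.255.255)
  42.150.224.0/19 (42.150.224.0 - 42.150.255.255)
Total matching entries: 3.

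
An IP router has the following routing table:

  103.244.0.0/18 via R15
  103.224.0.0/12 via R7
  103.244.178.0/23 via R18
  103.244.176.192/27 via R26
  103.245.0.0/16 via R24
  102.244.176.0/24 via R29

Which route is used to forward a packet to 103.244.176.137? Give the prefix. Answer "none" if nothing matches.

103.244.176.137 is outside every listed prefix and there is no default route.

none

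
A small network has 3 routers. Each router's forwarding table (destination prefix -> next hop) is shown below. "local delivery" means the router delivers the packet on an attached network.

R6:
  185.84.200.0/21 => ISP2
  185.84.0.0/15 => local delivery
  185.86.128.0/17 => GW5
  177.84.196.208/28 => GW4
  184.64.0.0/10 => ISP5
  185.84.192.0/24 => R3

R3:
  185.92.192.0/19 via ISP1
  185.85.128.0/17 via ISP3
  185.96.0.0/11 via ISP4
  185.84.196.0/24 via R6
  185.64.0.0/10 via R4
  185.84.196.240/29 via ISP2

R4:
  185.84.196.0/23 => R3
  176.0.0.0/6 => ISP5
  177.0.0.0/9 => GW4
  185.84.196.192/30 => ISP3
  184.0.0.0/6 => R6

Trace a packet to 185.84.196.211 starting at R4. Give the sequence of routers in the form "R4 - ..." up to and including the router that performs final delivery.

At R4: longest match for 185.84.196.211 is 185.84.196.0/23 -> R3
At R3: longest match for 185.84.196.211 is 185.84.196.0/24 -> R6
At R6: longest match for 185.84.196.211 is 185.84.0.0/15 -> local delivery

R4 - R3 - R6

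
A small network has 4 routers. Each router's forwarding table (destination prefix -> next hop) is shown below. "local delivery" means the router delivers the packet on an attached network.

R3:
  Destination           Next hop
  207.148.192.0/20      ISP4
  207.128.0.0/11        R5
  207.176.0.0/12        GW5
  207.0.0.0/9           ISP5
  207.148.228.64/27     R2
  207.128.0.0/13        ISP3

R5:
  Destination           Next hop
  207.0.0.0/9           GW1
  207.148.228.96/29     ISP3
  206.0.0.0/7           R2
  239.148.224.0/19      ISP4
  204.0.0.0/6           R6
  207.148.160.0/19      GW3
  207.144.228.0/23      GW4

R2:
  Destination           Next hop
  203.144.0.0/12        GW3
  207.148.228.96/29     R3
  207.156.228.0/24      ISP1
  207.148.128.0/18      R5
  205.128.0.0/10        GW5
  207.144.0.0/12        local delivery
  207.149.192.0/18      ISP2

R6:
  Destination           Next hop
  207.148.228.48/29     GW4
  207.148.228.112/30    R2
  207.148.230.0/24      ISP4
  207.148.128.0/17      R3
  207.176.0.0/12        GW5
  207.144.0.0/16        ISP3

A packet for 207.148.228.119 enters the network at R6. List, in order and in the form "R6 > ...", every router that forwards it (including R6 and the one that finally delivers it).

At R6: longest match for 207.148.228.119 is 207.148.128.0/17 -> R3
At R3: longest match for 207.148.228.119 is 207.128.0.0/11 -> R5
At R5: longest match for 207.148.228.119 is 206.0.0.0/7 -> R2
At R2: longest match for 207.148.228.119 is 207.144.0.0/12 -> local delivery

R6 > R3 > R5 > R2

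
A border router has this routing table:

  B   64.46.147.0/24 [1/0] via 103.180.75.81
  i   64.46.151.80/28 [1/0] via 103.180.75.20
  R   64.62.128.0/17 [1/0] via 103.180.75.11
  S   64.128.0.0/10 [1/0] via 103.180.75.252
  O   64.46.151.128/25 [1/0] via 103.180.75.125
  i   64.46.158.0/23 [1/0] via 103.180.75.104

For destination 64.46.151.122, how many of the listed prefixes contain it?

No listed prefix contains 64.46.151.122.
Total matching entries: 0.

0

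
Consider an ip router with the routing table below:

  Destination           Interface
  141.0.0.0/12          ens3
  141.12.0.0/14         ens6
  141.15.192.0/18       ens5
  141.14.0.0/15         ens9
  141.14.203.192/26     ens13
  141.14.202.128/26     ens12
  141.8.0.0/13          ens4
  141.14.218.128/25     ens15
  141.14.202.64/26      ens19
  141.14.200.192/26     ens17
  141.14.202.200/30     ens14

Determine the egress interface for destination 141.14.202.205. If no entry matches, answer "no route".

ens9

Routes whose prefix contains 141.14.202.205:
  141.0.0.0/12 (141.0.0.0 - 141.15.255.255) -> ens3
  141.8.0.0/13 (141.8.0.0 - 141.15.255.255) -> ens4
  141.12.0.0/14 (141.12.0.0 - 141.15.255.255) -> ens6
  141.14.0.0/15 (141.14.0.0 - 141.15.255.255) -> ens9
More-specific entries that do NOT match:
  141.14.202.200/30 (141.14.202.200 - 141.14.202.203) does not contain 141.14.202.205
  141.14.203.192/26 (141.14.203.192 - 141.14.203.255) does not contain 141.14.202.205
  141.14.202.128/26 (141.14.202.128 - 141.14.202.191) does not contain 141.14.202.205
  141.14.202.64/26 (141.14.202.64 - 141.14.202.127) does not contain 141.14.202.205
  141.14.200.192/26 (141.14.200.192 - 141.14.200.255) does not contain 141.14.202.205
  141.14.218.128/25 (141.14.218.128 - 141.14.218.255) does not contain 141.14.202.205
  141.15.192.0/18 (141.15.192.0 - 141.15.255.255) does not contain 141.14.202.205
Longest matching prefix is /15 -> interface ens9.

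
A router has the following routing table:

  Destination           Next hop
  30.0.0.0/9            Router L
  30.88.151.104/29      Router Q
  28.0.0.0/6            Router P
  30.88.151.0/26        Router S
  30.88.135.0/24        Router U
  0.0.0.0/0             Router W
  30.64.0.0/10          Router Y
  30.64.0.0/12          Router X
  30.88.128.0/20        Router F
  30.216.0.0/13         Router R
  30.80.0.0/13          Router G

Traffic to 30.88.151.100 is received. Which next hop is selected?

Router Y

Routes whose prefix contains 30.88.151.100:
  0.0.0.0/0 (default, matches everything) -> Router W
  28.0.0.0/6 (28.0.0.0 - 31.255.255.255) -> Router P
  30.0.0.0/9 (30.0.0.0 - 30.127.255.255) -> Router L
  30.64.0.0/10 (30.64.0.0 - 30.127.255.255) -> Router Y
More-specific entries that do NOT match:
  30.88.151.104/29 (30.88.151.104 - 30.88.151.111) does not contain 30.88.151.100
  30.88.151.0/26 (30.88.151.0 - 30.88.151.63) does not contain 30.88.151.100
  30.88.135.0/24 (30.88.135.0 - 30.88.135.255) does not contain 30.88.151.100
  30.88.128.0/20 (30.88.128.0 - 30.88.143.255) does not contain 30.88.151.100
  30.216.0.0/13 (30.216.0.0 - 30.223.255.255) does not contain 30.88.151.100
  30.80.0.0/13 (30.80.0.0 - 30.87.255.255) does not contain 30.88.151.100
  30.64.0.0/12 (30.64.0.0 - 30.79.255.255) does not contain 30.88.151.100
Longest matching prefix is /10 -> next hop Router Y.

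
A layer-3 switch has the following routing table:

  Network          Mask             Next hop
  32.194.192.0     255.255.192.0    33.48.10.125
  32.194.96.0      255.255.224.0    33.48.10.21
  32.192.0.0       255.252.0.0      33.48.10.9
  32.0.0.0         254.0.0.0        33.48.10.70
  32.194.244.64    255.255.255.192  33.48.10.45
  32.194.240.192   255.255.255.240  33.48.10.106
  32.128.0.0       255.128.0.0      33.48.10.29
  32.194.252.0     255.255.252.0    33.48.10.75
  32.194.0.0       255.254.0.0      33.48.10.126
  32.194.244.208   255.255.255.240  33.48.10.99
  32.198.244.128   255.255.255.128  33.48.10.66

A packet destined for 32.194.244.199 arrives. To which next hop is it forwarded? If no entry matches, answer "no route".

33.48.10.125

Routes whose prefix contains 32.194.244.199:
  32.0.0.0/7 (32.0.0.0 - 33.255.255.255) -> 33.48.10.70
  32.128.0.0/9 (32.128.0.0 - 32.255.255.255) -> 33.48.10.29
  32.192.0.0/14 (32.192.0.0 - 32.195.255.255) -> 33.48.10.9
  32.194.0.0/15 (32.194.0.0 - 32.195.255.255) -> 33.48.10.126
  32.194.192.0/18 (32.194.192.0 - 32.194.255.255) -> 33.48.10.125
More-specific entries that do NOT match:
  32.194.240.192/28 (32.194.240.192 - 32.194.240.207) does not contain 32.194.244.199
  32.194.244.208/28 (32.194.244.208 - 32.194.244.223) does not contain 32.194.244.199
  32.194.244.64/26 (32.194.244.64 - 32.194.244.127) does not contain 32.194.244.199
  32.198.244.128/25 (32.198.244.128 - 32.198.244.255) does not contain 32.194.244.199
  32.194.252.0/22 (32.194.252.0 - 32.194.255.255) does not contain 32.194.244.199
  32.194.96.0/19 (32.194.96.0 - 32.194.127.255) does not contain 32.194.244.199
Longest matching prefix is /18 -> next hop 33.48.10.125.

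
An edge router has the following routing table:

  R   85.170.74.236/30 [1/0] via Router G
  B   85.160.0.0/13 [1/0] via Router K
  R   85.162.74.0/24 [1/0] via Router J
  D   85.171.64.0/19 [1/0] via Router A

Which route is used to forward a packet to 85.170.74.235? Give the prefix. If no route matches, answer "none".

85.170.74.235 is outside every listed prefix and there is no default route.

none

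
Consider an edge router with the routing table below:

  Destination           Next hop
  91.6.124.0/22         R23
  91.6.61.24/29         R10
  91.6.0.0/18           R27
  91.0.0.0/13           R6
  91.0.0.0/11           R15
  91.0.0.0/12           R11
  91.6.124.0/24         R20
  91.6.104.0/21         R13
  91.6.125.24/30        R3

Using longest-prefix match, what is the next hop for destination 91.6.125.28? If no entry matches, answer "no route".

Routes whose prefix contains 91.6.125.28:
  91.0.0.0/11 (91.0.0.0 - 91.31.255.255) -> R15
  91.0.0.0/12 (91.0.0.0 - 91.15.255.255) -> R11
  91.0.0.0/13 (91.0.0.0 - 91.7.255.255) -> R6
  91.6.124.0/22 (91.6.124.0 - 91.6.127.255) -> R23
More-specific entries that do NOT match:
  91.6.125.24/30 (91.6.125.24 - 91.6.125.27) does not contain 91.6.125.28
  91.6.61.24/29 (91.6.61.24 - 91.6.61.31) does not contain 91.6.125.28
  91.6.124.0/24 (91.6.124.0 - 91.6.124.255) does not contain 91.6.125.28
Longest matching prefix is /22 -> next hop R23.

R23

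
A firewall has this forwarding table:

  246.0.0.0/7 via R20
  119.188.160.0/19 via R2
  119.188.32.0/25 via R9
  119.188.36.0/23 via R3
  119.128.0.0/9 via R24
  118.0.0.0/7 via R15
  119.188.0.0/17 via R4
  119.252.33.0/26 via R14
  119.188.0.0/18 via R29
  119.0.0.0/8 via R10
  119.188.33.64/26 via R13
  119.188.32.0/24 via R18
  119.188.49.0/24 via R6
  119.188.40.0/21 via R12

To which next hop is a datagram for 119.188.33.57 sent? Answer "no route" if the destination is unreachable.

R29

Routes whose prefix contains 119.188.33.57:
  118.0.0.0/7 (118.0.0.0 - 119.255.255.255) -> R15
  119.0.0.0/8 (119.0.0.0 - 119.255.255.255) -> R10
  119.128.0.0/9 (119.128.0.0 - 119.255.255.255) -> R24
  119.188.0.0/17 (119.188.0.0 - 119.188.127.255) -> R4
  119.188.0.0/18 (119.188.0.0 - 119.188.63.255) -> R29
More-specific entries that do NOT match:
  119.252.33.0/26 (119.252.33.0 - 119.252.33.63) does not contain 119.188.33.57
  119.188.33.64/26 (119.188.33.64 - 119.188.33.127) does not contain 119.188.33.57
  119.188.32.0/25 (119.188.32.0 - 119.188.32.127) does not contain 119.188.33.57
  119.188.32.0/24 (119.188.32.0 - 119.188.32.255) does not contain 119.188.33.57
  119.188.49.0/24 (119.188.49.0 - 119.188.49.255) does not contain 119.188.33.57
  119.188.36.0/23 (119.188.36.0 - 119.188.37.255) does not contain 119.188.33.57
  119.188.40.0/21 (119.188.40.0 - 119.188.47.255) does not contain 119.188.33.57
  119.188.160.0/19 (119.188.160.0 - 119.188.191.255) does not contain 119.188.33.57
Longest matching prefix is /18 -> next hop R29.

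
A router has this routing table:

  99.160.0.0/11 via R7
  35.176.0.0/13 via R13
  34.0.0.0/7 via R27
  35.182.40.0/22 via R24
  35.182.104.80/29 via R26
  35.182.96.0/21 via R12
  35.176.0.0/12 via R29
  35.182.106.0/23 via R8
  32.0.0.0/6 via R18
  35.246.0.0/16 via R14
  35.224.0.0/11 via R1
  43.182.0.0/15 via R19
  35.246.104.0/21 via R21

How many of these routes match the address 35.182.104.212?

Prefixes containing 35.182.104.212:
  32.0.0.0/6 (32.0.0.0 - 35.255.255.255)
  34.0.0.0/7 (34.0.0.0 - 35.255.255.255)
  35.176.0.0/12 (35.176.0.0 - 35.191.255.255)
  35.176.0.0/13 (35.176.0.0 - 35.183.255.255)
Total matching entries: 4.

4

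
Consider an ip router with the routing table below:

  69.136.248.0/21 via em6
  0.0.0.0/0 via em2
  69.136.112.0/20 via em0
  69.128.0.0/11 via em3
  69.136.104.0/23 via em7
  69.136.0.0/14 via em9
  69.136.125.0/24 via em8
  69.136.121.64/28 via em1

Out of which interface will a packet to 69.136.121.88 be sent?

Routes whose prefix contains 69.136.121.88:
  0.0.0.0/0 (default, matches everything) -> em2
  69.128.0.0/11 (69.128.0.0 - 69.159.255.255) -> em3
  69.136.0.0/14 (69.136.0.0 - 69.139.255.255) -> em9
  69.136.112.0/20 (69.136.112.0 - 69.136.127.255) -> em0
More-specific entries that do NOT match:
  69.136.121.64/28 (69.136.121.64 - 69.136.121.79) does not contain 69.136.121.88
  69.136.125.0/24 (69.136.125.0 - 69.136.125.255) does not contain 69.136.121.88
  69.136.104.0/23 (69.136.104.0 - 69.136.105.255) does not contain 69.136.121.88
  69.136.248.0/21 (69.136.248.0 - 69.136.255.255) does not contain 69.136.121.88
Longest matching prefix is /20 -> interface em0.

em0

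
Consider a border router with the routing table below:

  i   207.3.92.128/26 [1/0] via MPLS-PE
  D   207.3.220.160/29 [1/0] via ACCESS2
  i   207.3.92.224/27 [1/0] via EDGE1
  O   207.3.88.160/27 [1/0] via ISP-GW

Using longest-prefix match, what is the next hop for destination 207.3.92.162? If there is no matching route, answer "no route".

Routes whose prefix contains 207.3.92.162:
  207.3.92.128/26 (207.3.92.128 - 207.3.92.191) -> MPLS-PE
More-specific entries that do NOT match:
  207.3.220.160/29 (207.3.220.160 - 207.3.220.167) does not contain 207.3.92.162
  207.3.92.224/27 (207.3.92.224 - 207.3.92.255) does not contain 207.3.92.162
  207.3.88.160/27 (207.3.88.160 - 207.3.88.191) does not contain 207.3.92.162
Longest matching prefix is /26 -> next hop MPLS-PE.

MPLS-PE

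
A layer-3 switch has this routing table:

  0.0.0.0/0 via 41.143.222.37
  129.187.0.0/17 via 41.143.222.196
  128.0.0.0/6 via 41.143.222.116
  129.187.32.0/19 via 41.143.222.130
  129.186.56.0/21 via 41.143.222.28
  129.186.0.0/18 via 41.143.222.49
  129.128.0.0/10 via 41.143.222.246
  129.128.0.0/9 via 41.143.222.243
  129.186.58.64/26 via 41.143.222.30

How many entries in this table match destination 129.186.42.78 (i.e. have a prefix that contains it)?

Prefixes containing 129.186.42.78:
  0.0.0.0/0 (default, matches everything)
  128.0.0.0/6 (128.0.0.0 - 131.255.255.255)
  129.128.0.0/9 (129.128.0.0 - 129.255.255.255)
  129.128.0.0/10 (129.128.0.0 - 129.191.255.255)
  129.186.0.0/18 (129.186.0.0 - 129.186.63.255)
Total matching entries: 5.

5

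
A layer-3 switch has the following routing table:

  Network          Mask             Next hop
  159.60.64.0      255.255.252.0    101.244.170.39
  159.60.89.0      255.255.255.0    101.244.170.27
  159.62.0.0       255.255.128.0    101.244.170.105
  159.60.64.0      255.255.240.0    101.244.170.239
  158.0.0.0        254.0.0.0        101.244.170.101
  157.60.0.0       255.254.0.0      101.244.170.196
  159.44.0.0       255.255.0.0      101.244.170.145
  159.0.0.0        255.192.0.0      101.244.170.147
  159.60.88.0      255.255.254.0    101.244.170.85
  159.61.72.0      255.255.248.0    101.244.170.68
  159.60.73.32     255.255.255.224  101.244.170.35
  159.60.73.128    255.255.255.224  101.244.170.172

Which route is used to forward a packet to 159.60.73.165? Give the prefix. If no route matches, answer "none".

Entries matching 159.60.73.165:
  158.0.0.0/7 (158.0.0.0 - 159.255.255.255)
  159.0.0.0/10 (159.0.0.0 - 159.63.255.255)
  159.60.64.0/20 (159.60.64.0 - 159.60.79.255)
Most specific is 159.60.64.0/20.

159.60.64.0/20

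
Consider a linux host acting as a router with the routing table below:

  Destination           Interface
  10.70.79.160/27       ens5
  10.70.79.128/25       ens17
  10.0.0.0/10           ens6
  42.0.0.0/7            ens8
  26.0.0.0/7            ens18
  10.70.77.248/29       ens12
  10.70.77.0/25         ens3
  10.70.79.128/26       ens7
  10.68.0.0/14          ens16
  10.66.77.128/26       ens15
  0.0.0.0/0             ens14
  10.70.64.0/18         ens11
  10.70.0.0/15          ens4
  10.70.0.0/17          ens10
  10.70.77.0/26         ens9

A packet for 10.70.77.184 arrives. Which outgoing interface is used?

ens11

Routes whose prefix contains 10.70.77.184:
  0.0.0.0/0 (default, matches everything) -> ens14
  10.68.0.0/14 (10.68.0.0 - 10.71.255.255) -> ens16
  10.70.0.0/15 (10.70.0.0 - 10.71.255.255) -> ens4
  10.70.0.0/17 (10.70.0.0 - 10.70.127.255) -> ens10
  10.70.64.0/18 (10.70.64.0 - 10.70.127.255) -> ens11
More-specific entries that do NOT match:
  10.70.77.248/29 (10.70.77.248 - 10.70.77.255) does not contain 10.70.77.184
  10.70.79.160/27 (10.70.79.160 - 10.70.79.191) does not contain 10.70.77.184
  10.70.79.128/26 (10.70.79.128 - 10.70.79.191) does not contain 10.70.77.184
  10.66.77.128/26 (10.66.77.128 - 10.66.77.191) does not contain 10.70.77.184
  10.70.77.0/26 (10.70.77.0 - 10.70.77.63) does not contain 10.70.77.184
  10.70.79.128/25 (10.70.79.128 - 10.70.79.255) does not contain 10.70.77.184
  10.70.77.0/25 (10.70.77.0 - 10.70.77.127) does not contain 10.70.77.184
Longest matching prefix is /18 -> interface ens11.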